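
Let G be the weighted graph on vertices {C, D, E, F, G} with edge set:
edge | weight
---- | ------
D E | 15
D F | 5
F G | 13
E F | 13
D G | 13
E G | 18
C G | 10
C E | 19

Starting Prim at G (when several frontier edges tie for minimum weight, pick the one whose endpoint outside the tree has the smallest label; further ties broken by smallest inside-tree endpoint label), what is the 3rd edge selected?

Prim, starting at G.
Step 1: frontier [C G 10, D G 13, F G 13, E G 18] → take C G (10); add C.
Step 2: frontier [C E 19, D G 13, F G 13, E G 18] → take D G (13); add D.
Step 3: frontier [C E 19, D F 5, D E 15, F G 13, E G 18] → take D F (5); add F.
Step 4: frontier [C E 19, D E 15, E F 13, E G 18] → take E F (13); add E.
The 3rd edge added is D F.

D-F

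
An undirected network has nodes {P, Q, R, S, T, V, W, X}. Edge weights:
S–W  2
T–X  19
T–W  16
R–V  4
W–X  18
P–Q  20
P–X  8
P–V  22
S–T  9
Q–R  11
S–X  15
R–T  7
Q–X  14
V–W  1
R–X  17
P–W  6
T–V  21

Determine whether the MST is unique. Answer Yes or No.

Kruskal's algorithm — process edges by increasing weight (ties by edge label):
V–W (1): add — endpoints in different components.
S–W (2): add — endpoints in different components.
R–V (4): add — endpoints in different components.
P–W (6): add — endpoints in different components.
R–T (7): add — endpoints in different components.
P–X (8): add — endpoints in different components.
S–T (9): skip — S and T already connected.
Q–R (11): add — endpoints in different components.
Every non-tree edge has weight strictly greater than the heaviest edge on the tree path between its endpoints, so the MST is unique.

Yes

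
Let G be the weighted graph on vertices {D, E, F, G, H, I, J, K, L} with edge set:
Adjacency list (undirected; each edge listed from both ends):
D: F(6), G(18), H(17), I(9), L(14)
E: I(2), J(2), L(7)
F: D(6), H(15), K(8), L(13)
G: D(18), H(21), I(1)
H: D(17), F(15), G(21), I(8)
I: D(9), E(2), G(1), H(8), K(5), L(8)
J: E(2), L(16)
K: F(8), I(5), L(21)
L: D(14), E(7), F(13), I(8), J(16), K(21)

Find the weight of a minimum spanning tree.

Kruskal: consider edges lightest-first.
G–I (1): add — endpoints in different components.
E–I (2): add — endpoints in different components.
E–J (2): add — endpoints in different components.
I–K (5): add — endpoints in different components.
D–F (6): add — endpoints in different components.
E–L (7): add — endpoints in different components.
F–K (8): add — endpoints in different components.
H–I (8): add — endpoints in different components.
MST edges: G–I, E–I, E–J, I–K, D–F, E–L, F–K, H–I; total weight 1+2+2+5+6+7+8+8 = 39.

39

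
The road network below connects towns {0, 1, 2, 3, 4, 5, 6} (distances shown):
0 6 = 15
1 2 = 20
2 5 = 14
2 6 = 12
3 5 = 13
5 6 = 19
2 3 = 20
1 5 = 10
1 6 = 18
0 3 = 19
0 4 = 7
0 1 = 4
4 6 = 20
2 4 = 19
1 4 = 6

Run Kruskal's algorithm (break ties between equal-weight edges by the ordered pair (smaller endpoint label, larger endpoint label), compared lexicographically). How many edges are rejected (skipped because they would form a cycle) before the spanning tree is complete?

1

Kruskal: consider edges lightest-first.
0 1 (4): add — endpoints in different components.
1 4 (6): add — endpoints in different components.
0 4 (7): skip — 0 and 4 already connected.
1 5 (10): add — endpoints in different components.
2 6 (12): add — endpoints in different components.
3 5 (13): add — endpoints in different components.
2 5 (14): add — endpoints in different components.
Edges rejected before the tree was complete: 1.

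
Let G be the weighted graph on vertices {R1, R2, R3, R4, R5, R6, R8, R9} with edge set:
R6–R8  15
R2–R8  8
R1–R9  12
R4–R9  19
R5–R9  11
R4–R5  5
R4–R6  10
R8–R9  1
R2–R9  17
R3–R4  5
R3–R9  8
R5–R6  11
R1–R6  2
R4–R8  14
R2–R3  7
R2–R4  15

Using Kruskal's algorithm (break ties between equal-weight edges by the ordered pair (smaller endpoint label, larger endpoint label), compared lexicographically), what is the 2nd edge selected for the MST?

R1-R6

Kruskal's algorithm — process edges by increasing weight (ties by edge label):
R8–R9 (1): add — endpoints in different components.
R1–R6 (2): add — endpoints in different components.
R3–R4 (5): add — endpoints in different components.
R4–R5 (5): add — endpoints in different components.
R2–R3 (7): add — endpoints in different components.
R2–R8 (8): add — endpoints in different components.
R3–R9 (8): skip — R9 and R3 already connected.
R4–R6 (10): add — endpoints in different components.
The 2nd edge added is R1–R6.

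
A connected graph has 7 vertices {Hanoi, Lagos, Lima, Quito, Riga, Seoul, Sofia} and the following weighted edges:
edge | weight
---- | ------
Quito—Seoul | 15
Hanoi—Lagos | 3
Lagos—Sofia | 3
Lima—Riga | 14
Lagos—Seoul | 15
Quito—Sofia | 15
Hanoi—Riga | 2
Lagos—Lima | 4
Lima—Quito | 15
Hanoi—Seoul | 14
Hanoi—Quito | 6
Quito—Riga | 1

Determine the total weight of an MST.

27

Grow the tree from Quito using Prim:
Step 1: cheapest edge leaving the tree is Quito—Riga (1); add Riga.
Step 2: cheapest edge leaving the tree is Hanoi—Riga (2); add Hanoi.
Step 3: cheapest edge leaving the tree is Hanoi—Lagos (3); add Lagos.
Step 4: cheapest edge leaving the tree is Lagos—Sofia (3); add Sofia.
Step 5: cheapest edge leaving the tree is Lagos—Lima (4); add Lima.
Step 6: cheapest edge leaving the tree is Hanoi—Seoul (14); add Seoul.
MST edges: Quito—Riga, Hanoi—Riga, Hanoi—Lagos, Lagos—Sofia, Lagos—Lima, Hanoi—Seoul; total weight 1+2+3+3+4+14 = 27.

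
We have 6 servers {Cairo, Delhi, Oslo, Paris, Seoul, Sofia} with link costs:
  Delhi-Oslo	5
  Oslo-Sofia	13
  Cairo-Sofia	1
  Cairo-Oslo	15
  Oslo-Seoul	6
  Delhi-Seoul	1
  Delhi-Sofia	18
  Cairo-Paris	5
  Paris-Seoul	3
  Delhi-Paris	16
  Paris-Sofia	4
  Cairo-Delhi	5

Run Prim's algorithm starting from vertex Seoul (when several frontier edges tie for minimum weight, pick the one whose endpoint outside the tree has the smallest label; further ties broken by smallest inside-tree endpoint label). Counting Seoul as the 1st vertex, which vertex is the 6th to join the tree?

Oslo

Prim's algorithm from Seoul:
Step 1: frontier [Delhi-Seoul 1, Paris-Seoul 3, Oslo-Seoul 6] → take Delhi-Seoul (1); add Delhi.
Step 2: frontier [Cairo-Delhi 5, Delhi-Oslo 5, Delhi-Paris 16, Delhi-Sofia 18, Paris-Seoul 3, Oslo-Seoul 6] → take Paris-Seoul (3); add Paris.
Step 3: frontier [Cairo-Delhi 5, Delhi-Oslo 5, Delhi-Sofia 18, Paris-Sofia 4, Cairo-Paris 5, Oslo-Seoul 6] → take Paris-Sofia (4); add Sofia.
Step 4: frontier [Cairo-Delhi 5, Delhi-Oslo 5, Cairo-Paris 5, Oslo-Seoul 6, Cairo-Sofia 1, Oslo-Sofia 13] → take Cairo-Sofia (1); add Cairo.
Step 5: frontier [Cairo-Oslo 15, Delhi-Oslo 5, Oslo-Seoul 6, Oslo-Sofia 13] → take Delhi-Oslo (5); add Oslo.
Vertex order: Seoul, Delhi, Paris, Sofia, Cairo, Oslo. The 6th vertex is Oslo.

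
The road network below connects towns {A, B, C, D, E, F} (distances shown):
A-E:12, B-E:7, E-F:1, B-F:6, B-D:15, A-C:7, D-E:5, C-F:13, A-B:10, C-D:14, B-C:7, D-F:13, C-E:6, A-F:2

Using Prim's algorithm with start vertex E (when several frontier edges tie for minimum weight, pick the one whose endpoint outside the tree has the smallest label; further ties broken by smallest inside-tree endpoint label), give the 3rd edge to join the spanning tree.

Prim's algorithm from E:
Step 1: cheapest edge leaving the tree is E-F (1); add F.
Step 2: cheapest edge leaving the tree is A-F (2); add A.
Step 3: cheapest edge leaving the tree is D-E (5); add D.
Step 4: cheapest edge leaving the tree is B-F (6); add B.
Step 5: cheapest edge leaving the tree is C-E (6); add C.
The 3rd edge added is D-E.

D-E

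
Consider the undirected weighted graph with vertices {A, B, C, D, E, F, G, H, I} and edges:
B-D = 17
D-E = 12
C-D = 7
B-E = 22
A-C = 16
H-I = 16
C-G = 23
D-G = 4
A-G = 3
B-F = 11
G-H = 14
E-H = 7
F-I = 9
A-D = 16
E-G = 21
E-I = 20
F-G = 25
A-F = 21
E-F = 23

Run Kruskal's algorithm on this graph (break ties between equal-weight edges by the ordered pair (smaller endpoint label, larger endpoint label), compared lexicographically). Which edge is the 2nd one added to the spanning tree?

D-G

Sort edges by weight, then run Kruskal:
A-G (3): add — endpoints in different components.
D-G (4): add — endpoints in different components.
C-D (7): add — endpoints in different components.
E-H (7): add — endpoints in different components.
F-I (9): add — endpoints in different components.
B-F (11): add — endpoints in different components.
D-E (12): add — endpoints in different components.
G-H (14): skip — G and H already connected.
A-C (16): skip — A and C already connected.
A-D (16): skip — A and D already connected.
H-I (16): add — endpoints in different components.
The 2nd edge added is D-G.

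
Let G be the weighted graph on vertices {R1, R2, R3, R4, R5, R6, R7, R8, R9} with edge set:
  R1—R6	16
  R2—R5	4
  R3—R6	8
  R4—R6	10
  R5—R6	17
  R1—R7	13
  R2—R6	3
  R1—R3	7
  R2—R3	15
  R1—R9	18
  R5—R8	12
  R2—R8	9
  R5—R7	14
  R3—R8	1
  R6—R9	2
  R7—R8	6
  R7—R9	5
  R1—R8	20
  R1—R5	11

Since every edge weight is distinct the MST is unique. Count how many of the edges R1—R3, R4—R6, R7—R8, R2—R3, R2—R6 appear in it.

Kruskal: consider edges lightest-first.
R3—R8 (1): add — endpoints in different components.
R6—R9 (2): add — endpoints in different components.
R2—R6 (3): add — endpoints in different components.
R2—R5 (4): add — endpoints in different components.
R7—R9 (5): add — endpoints in different components.
R7—R8 (6): add — endpoints in different components.
R1—R3 (7): add — endpoints in different components.
R3—R6 (8): skip — R6 and R3 already connected.
R2—R8 (9): skip — R2 and R8 already connected.
R4—R6 (10): add — endpoints in different components.
MST edge set: {R3—R8, R6—R9, R2—R6, R2—R5, R7—R9, R7—R8, R1—R3, R4—R6}.
Of the listed edges, {R1—R3, R4—R6, R7—R8, R2—R6} are in the MST → 4.

4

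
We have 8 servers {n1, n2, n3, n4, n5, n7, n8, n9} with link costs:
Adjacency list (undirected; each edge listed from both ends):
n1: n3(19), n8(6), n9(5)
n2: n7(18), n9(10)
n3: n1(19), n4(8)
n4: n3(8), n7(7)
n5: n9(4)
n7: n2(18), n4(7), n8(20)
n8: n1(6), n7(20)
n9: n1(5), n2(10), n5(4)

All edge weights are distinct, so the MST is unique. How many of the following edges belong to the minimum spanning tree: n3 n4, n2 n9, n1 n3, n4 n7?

3

Kruskal's algorithm — process edges by increasing weight (ties by edge label):
n5 n9 (4): add — endpoints in different components.
n1 n9 (5): add — endpoints in different components.
n1 n8 (6): add — endpoints in different components.
n4 n7 (7): add — endpoints in different components.
n3 n4 (8): add — endpoints in different components.
n2 n9 (10): add — endpoints in different components.
n2 n7 (18): add — endpoints in different components.
MST edge set: {n5 n9, n1 n9, n1 n8, n4 n7, n3 n4, n2 n9, n2 n7}.
Of the listed edges, {n3 n4, n2 n9, n4 n7} are in the MST → 3.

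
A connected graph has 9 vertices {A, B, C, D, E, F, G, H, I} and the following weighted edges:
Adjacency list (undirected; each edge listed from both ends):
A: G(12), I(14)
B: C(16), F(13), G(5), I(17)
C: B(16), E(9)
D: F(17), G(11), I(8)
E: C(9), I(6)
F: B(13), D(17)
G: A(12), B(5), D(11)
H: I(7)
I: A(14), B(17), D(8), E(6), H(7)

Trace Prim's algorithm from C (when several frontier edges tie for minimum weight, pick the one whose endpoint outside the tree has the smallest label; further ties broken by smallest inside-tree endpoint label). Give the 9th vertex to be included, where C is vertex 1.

F

Grow the tree from C using Prim:
Step 1: cheapest edge leaving the tree is C—E (9); add E.
Step 2: cheapest edge leaving the tree is E—I (6); add I.
Step 3: cheapest edge leaving the tree is H—I (7); add H.
Step 4: cheapest edge leaving the tree is D—I (8); add D.
Step 5: cheapest edge leaving the tree is D—G (11); add G.
Step 6: cheapest edge leaving the tree is B—G (5); add B.
Step 7: cheapest edge leaving the tree is A—G (12); add A.
Step 8: cheapest edge leaving the tree is B—F (13); add F.
Vertex order: C, E, I, H, D, G, B, A, F. The 9th vertex is F.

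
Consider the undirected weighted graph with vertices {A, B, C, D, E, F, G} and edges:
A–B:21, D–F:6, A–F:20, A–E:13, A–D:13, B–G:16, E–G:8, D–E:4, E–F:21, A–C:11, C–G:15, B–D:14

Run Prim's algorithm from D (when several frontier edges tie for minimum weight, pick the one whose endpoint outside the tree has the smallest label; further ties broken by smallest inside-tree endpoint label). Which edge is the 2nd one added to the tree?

Grow the tree from D using Prim:
Step 1: cheapest edge leaving the tree is D–E (4); add E.
Step 2: cheapest edge leaving the tree is D–F (6); add F.
Step 3: cheapest edge leaving the tree is E–G (8); add G.
Step 4: cheapest edge leaving the tree is A–D (13); add A.
Step 5: cheapest edge leaving the tree is A–C (11); add C.
Step 6: cheapest edge leaving the tree is B–D (14); add B.
The 2nd edge added is D–F.

D-F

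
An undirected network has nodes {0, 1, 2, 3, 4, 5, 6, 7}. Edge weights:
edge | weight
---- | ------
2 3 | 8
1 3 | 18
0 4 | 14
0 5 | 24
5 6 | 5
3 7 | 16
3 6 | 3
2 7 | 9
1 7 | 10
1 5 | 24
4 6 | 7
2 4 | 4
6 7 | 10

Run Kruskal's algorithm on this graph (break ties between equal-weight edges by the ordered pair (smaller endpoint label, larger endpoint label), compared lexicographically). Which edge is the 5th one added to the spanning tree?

Kruskal's algorithm — process edges by increasing weight (ties by edge label):
3 6 (3): add — endpoints in different components.
2 4 (4): add — endpoints in different components.
5 6 (5): add — endpoints in different components.
4 6 (7): add — endpoints in different components.
2 3 (8): skip — 2 and 3 already connected.
2 7 (9): add — endpoints in different components.
1 7 (10): add — endpoints in different components.
6 7 (10): skip — 6 and 7 already connected.
0 4 (14): add — endpoints in different components.
The 5th edge added is 2 7.

2-7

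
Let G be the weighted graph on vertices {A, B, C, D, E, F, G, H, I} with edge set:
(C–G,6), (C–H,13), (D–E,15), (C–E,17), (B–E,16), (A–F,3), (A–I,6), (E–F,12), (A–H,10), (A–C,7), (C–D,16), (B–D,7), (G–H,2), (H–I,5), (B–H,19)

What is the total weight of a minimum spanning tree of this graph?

Prim's algorithm from G:
Step 1: cheapest edge leaving the tree is G–H (2); add H.
Step 2: cheapest edge leaving the tree is H–I (5); add I.
Step 3: cheapest edge leaving the tree is A–I (6); add A.
Step 4: cheapest edge leaving the tree is A–F (3); add F.
Step 5: cheapest edge leaving the tree is C–G (6); add C.
Step 6: cheapest edge leaving the tree is E–F (12); add E.
Step 7: cheapest edge leaving the tree is D–E (15); add D.
Step 8: cheapest edge leaving the tree is B–D (7); add B.
MST edges: G–H, H–I, A–I, A–F, C–G, E–F, D–E, B–D; total weight 2+5+6+3+6+12+15+7 = 56.

56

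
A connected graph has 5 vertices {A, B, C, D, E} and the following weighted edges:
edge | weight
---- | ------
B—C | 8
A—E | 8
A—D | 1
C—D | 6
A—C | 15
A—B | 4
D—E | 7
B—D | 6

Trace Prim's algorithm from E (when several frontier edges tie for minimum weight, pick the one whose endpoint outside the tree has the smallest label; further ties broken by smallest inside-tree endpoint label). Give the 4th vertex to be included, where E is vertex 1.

Grow the tree from E using Prim:
Step 1: cheapest edge leaving the tree is D—E (7); add D.
Step 2: cheapest edge leaving the tree is A—D (1); add A.
Step 3: cheapest edge leaving the tree is A—B (4); add B.
Step 4: cheapest edge leaving the tree is C—D (6); add C.
Vertex order: E, D, A, B, C. The 4th vertex is B.

B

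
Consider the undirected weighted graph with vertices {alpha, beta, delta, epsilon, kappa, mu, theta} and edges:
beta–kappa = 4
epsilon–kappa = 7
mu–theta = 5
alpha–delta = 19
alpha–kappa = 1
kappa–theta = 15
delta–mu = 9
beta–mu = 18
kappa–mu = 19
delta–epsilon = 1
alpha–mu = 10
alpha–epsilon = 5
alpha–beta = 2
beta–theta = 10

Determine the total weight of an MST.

23

Prim's algorithm from beta:
Step 1: cheapest edge leaving the tree is alpha–beta (2); add alpha.
Step 2: cheapest edge leaving the tree is alpha–kappa (1); add kappa.
Step 3: cheapest edge leaving the tree is alpha–epsilon (5); add epsilon.
Step 4: cheapest edge leaving the tree is delta–epsilon (1); add delta.
Step 5: cheapest edge leaving the tree is delta–mu (9); add mu.
Step 6: cheapest edge leaving the tree is mu–theta (5); add theta.
MST edges: alpha–beta, alpha–kappa, alpha–epsilon, delta–epsilon, delta–mu, mu–theta; total weight 2+1+5+1+9+5 = 23.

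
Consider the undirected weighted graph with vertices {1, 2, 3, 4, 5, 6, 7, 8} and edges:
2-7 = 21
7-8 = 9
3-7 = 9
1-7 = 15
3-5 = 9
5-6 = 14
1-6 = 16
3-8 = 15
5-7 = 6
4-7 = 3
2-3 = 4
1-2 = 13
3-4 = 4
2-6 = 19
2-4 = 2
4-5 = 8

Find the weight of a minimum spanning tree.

51

Grow the tree from 2 using Prim:
Step 1: cheapest edge leaving the tree is 2-4 (2); add 4.
Step 2: cheapest edge leaving the tree is 4-7 (3); add 7.
Step 3: cheapest edge leaving the tree is 2-3 (4); add 3.
Step 4: cheapest edge leaving the tree is 5-7 (6); add 5.
Step 5: cheapest edge leaving the tree is 7-8 (9); add 8.
Step 6: cheapest edge leaving the tree is 1-2 (13); add 1.
Step 7: cheapest edge leaving the tree is 5-6 (14); add 6.
MST edges: 2-4, 4-7, 2-3, 5-7, 7-8, 1-2, 5-6; total weight 2+3+4+6+9+13+14 = 51.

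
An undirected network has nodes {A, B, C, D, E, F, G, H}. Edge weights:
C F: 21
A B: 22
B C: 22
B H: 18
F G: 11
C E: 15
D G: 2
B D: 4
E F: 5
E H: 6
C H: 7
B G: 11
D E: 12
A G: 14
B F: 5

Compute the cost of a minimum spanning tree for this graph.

Sort edges by weight, then run Kruskal:
D G (2): add — endpoints in different components.
B D (4): add — endpoints in different components.
B F (5): add — endpoints in different components.
E F (5): add — endpoints in different components.
E H (6): add — endpoints in different components.
C H (7): add — endpoints in different components.
B G (11): skip — B and G already connected.
F G (11): skip — F and G already connected.
D E (12): skip — D and E already connected.
A G (14): add — endpoints in different components.
MST edges: D G, B D, B F, E F, E H, C H, A G; total weight 2+4+5+5+6+7+14 = 43.

43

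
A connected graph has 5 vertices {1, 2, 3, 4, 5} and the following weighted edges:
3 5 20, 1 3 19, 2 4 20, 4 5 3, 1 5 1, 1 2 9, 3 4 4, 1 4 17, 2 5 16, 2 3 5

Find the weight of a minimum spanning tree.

13

Grow the tree from 5 using Prim:
Step 1: frontier [1 5 1, 4 5 3, 2 5 16, 3 5 20] → take 1 5 (1); add 1.
Step 2: frontier [1 2 9, 1 4 17, 1 3 19, 4 5 3, 2 5 16, 3 5 20] → take 4 5 (3); add 4.
Step 3: frontier [1 2 9, 1 3 19, 3 4 4, 2 4 20, 2 5 16, 3 5 20] → take 3 4 (4); add 3.
Step 4: frontier [1 2 9, 2 3 5, 2 4 20, 2 5 16] → take 2 3 (5); add 2.
MST edges: 1 5, 4 5, 3 4, 2 3; total weight 1+3+4+5 = 13.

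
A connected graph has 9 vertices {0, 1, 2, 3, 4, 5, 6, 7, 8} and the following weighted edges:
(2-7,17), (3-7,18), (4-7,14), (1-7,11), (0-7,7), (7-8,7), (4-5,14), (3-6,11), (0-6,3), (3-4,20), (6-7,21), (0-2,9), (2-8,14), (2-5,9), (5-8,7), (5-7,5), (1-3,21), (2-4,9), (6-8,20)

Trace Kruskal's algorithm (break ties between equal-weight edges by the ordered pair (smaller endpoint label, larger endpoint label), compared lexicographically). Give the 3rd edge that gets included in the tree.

Kruskal: consider edges lightest-first.
0-6 (3): add — endpoints in different components.
5-7 (5): add — endpoints in different components.
0-7 (7): add — endpoints in different components.
5-8 (7): add — endpoints in different components.
7-8 (7): skip — 7 and 8 already connected.
0-2 (9): add — endpoints in different components.
2-4 (9): add — endpoints in different components.
2-5 (9): skip — 2 and 5 already connected.
1-7 (11): add — endpoints in different components.
3-6 (11): add — endpoints in different components.
The 3rd edge added is 0-7.

0-7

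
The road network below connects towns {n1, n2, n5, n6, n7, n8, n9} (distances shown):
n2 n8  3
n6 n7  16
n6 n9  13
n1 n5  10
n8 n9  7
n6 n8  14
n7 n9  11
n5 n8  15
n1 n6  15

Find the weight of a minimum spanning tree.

59

Grow the tree from n9 using Prim:
Step 1: frontier [n8 n9 7, n7 n9 11, n6 n9 13] → take n8 n9 (7); add n8.
Step 2: frontier [n2 n8 3, n6 n8 14, n5 n8 15, n7 n9 11, n6 n9 13] → take n2 n8 (3); add n2.
Step 3: frontier [n6 n8 14, n5 n8 15, n7 n9 11, n6 n9 13] → take n7 n9 (11); add n7.
Step 4: frontier [n6 n7 16, n6 n8 14, n5 n8 15, n6 n9 13] → take n6 n9 (13); add n6.
Step 5: frontier [n1 n6 15, n5 n8 15] → take n1 n6 (15); add n1.
Step 6: frontier [n1 n5 10, n5 n8 15] → take n1 n5 (10); add n5.
MST edges: n8 n9, n2 n8, n7 n9, n6 n9, n1 n6, n1 n5; total weight 7+3+11+13+15+10 = 59.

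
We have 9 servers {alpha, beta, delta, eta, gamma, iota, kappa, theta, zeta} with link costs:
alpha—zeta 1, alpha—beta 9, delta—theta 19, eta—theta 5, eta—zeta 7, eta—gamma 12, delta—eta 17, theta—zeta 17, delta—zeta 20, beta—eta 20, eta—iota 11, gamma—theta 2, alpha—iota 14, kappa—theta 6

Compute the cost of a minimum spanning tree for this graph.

Kruskal: consider edges lightest-first.
alpha—zeta (1): add — endpoints in different components.
gamma—theta (2): add — endpoints in different components.
eta—theta (5): add — endpoints in different components.
kappa—theta (6): add — endpoints in different components.
eta—zeta (7): add — endpoints in different components.
alpha—beta (9): add — endpoints in different components.
eta—iota (11): add — endpoints in different components.
eta—gamma (12): skip — eta and gamma already connected.
alpha—iota (14): skip — alpha and iota already connected.
delta—eta (17): add — endpoints in different components.
MST edges: alpha—zeta, gamma—theta, eta—theta, kappa—theta, eta—zeta, alpha—beta, eta—iota, delta—eta; total weight 1+2+5+6+7+9+11+17 = 58.

58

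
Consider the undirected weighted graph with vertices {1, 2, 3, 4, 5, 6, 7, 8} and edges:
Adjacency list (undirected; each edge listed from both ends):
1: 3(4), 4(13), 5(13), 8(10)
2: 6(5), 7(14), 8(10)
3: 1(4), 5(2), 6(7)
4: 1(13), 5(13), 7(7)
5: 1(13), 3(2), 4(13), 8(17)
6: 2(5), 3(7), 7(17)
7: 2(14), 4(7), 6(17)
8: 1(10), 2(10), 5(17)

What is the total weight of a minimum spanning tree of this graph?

48

Sort edges by weight, then run Kruskal:
3 5 (2): add — endpoints in different components.
1 3 (4): add — endpoints in different components.
2 6 (5): add — endpoints in different components.
3 6 (7): add — endpoints in different components.
4 7 (7): add — endpoints in different components.
1 8 (10): add — endpoints in different components.
2 8 (10): skip — 2 and 8 already connected.
1 4 (13): add — endpoints in different components.
MST edges: 3 5, 1 3, 2 6, 3 6, 4 7, 1 8, 1 4; total weight 2+4+5+7+7+10+13 = 48.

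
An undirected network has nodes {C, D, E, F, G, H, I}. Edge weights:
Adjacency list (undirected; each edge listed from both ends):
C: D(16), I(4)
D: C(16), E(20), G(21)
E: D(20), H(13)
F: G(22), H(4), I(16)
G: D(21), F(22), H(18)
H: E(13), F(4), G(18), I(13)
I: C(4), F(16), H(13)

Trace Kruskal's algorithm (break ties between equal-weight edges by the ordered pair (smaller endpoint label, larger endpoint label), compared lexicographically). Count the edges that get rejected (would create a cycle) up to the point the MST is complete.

Kruskal: consider edges lightest-first.
C-I (4): add — endpoints in different components.
F-H (4): add — endpoints in different components.
E-H (13): add — endpoints in different components.
H-I (13): add — endpoints in different components.
C-D (16): add — endpoints in different components.
F-I (16): skip — F and I already connected.
G-H (18): add — endpoints in different components.
Edges rejected before the tree was complete: 1.

1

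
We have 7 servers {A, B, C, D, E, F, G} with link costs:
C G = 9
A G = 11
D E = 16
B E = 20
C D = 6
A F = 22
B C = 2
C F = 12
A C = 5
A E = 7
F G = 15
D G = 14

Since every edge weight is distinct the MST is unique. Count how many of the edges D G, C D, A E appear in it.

Sort edges by weight, then run Kruskal:
B C (2): add. Components now {A} {B,C} {D} {E} {F} {G}
A C (5): add. Components now {A,B,C} {D} {E} {F} {G}
C D (6): add. Components now {A,B,C,D} {E} {F} {G}
A E (7): add. Components now {A,B,C,D,E} {F} {G}
C G (9): add. Components now {A,B,C,D,E,G} {F}
A G (11): skip — A and G already connected.
C F (12): add. Components now {A,B,C,D,E,F,G}
MST edge set: {B C, A C, C D, A E, C G, C F}.
Of the listed edges, {C D, A E} are in the MST → 2.

2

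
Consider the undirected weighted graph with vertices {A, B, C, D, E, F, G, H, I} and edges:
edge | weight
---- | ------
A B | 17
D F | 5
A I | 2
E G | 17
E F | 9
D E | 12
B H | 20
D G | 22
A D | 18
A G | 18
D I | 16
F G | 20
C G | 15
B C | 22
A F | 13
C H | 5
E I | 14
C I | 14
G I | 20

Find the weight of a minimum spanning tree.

Kruskal's algorithm — process edges by increasing weight (ties by edge label):
A I (2): add — endpoints in different components.
C H (5): add — endpoints in different components.
D F (5): add — endpoints in different components.
E F (9): add — endpoints in different components.
D E (12): skip — D and E already connected.
A F (13): add — endpoints in different components.
C I (14): add — endpoints in different components.
E I (14): skip — E and I already connected.
C G (15): add — endpoints in different components.
D I (16): skip — D and I already connected.
A B (17): add — endpoints in different components.
MST edges: A I, C H, D F, E F, A F, C I, C G, A B; total weight 2+5+5+9+13+14+15+17 = 80.

80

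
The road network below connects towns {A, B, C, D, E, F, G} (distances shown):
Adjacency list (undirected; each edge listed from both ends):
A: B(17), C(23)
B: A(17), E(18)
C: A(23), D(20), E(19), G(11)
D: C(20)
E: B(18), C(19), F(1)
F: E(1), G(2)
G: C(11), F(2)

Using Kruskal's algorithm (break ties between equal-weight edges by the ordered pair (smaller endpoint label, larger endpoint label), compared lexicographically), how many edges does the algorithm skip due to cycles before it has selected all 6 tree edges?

Sort edges by weight, then run Kruskal:
E—F (1): add — endpoints in different components.
F—G (2): add — endpoints in different components.
C—G (11): add — endpoints in different components.
A—B (17): add — endpoints in different components.
B—E (18): add — endpoints in different components.
C—E (19): skip — C and E already connected.
C—D (20): add — endpoints in different components.
Edges rejected before the tree was complete: 1.

1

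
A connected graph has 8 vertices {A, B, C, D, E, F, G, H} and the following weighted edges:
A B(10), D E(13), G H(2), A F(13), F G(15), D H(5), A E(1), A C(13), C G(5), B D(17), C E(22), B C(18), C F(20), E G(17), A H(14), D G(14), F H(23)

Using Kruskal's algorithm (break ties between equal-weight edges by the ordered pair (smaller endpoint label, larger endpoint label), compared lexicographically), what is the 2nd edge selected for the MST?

G-H

Kruskal's algorithm — process edges by increasing weight (ties by edge label):
A E (1): add — endpoints in different components.
G H (2): add — endpoints in different components.
C G (5): add — endpoints in different components.
D H (5): add — endpoints in different components.
A B (10): add — endpoints in different components.
A C (13): add — endpoints in different components.
A F (13): add — endpoints in different components.
The 2nd edge added is G H.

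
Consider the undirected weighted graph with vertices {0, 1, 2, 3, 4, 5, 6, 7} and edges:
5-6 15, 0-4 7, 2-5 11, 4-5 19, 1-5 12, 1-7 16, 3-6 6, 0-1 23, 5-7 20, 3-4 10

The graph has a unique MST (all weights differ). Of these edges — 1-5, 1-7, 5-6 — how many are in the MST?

3

Kruskal's algorithm — process edges by increasing weight (ties by edge label):
3-6 (6): add — endpoints in different components.
0-4 (7): add — endpoints in different components.
3-4 (10): add — endpoints in different components.
2-5 (11): add — endpoints in different components.
1-5 (12): add — endpoints in different components.
5-6 (15): add — endpoints in different components.
1-7 (16): add — endpoints in different components.
MST edge set: {3-6, 0-4, 3-4, 2-5, 1-5, 5-6, 1-7}.
Of the listed edges, {1-5, 1-7, 5-6} are in the MST → 3.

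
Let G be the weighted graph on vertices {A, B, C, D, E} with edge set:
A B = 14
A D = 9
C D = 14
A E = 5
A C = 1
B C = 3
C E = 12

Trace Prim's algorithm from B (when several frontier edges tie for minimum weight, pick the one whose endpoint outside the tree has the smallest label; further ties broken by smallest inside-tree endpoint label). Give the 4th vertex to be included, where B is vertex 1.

E

Prim's algorithm from B:
Step 1: cheapest edge leaving the tree is B C (3); add C.
Step 2: cheapest edge leaving the tree is A C (1); add A.
Step 3: cheapest edge leaving the tree is A E (5); add E.
Step 4: cheapest edge leaving the tree is A D (9); add D.
Vertex order: B, C, A, E, D. The 4th vertex is E.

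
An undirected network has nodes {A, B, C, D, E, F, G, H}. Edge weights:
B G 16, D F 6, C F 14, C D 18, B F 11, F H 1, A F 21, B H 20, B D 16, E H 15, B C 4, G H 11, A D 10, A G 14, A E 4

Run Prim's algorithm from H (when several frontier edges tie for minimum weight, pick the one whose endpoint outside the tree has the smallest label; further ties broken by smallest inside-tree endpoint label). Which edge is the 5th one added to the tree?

B-F

Grow the tree from H using Prim:
Step 1: cheapest edge leaving the tree is F H (1); add F.
Step 2: cheapest edge leaving the tree is D F (6); add D.
Step 3: cheapest edge leaving the tree is A D (10); add A.
Step 4: cheapest edge leaving the tree is A E (4); add E.
Step 5: cheapest edge leaving the tree is B F (11); add B.
Step 6: cheapest edge leaving the tree is B C (4); add C.
Step 7: cheapest edge leaving the tree is G H (11); add G.
The 5th edge added is B F.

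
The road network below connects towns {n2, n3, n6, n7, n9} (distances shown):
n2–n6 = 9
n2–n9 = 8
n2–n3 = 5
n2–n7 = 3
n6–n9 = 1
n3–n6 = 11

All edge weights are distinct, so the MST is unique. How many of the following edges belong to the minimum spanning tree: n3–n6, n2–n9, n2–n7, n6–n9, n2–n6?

Kruskal: consider edges lightest-first.
n6–n9 (1): add — endpoints in different components.
n2–n7 (3): add — endpoints in different components.
n2–n3 (5): add — endpoints in different components.
n2–n9 (8): add — endpoints in different components.
MST edge set: {n6–n9, n2–n7, n2–n3, n2–n9}.
Of the listed edges, {n2–n9, n2–n7, n6–n9} are in the MST → 3.

3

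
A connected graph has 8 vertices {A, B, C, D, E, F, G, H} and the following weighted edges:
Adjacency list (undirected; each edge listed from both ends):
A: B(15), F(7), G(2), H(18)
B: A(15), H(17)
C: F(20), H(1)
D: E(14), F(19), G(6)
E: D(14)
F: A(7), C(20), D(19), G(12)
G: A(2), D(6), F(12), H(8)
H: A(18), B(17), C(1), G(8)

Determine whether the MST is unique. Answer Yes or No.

Yes

Kruskal: consider edges lightest-first.
C—H (1): add — endpoints in different components.
A—G (2): add — endpoints in different components.
D—G (6): add — endpoints in different components.
A—F (7): add — endpoints in different components.
G—H (8): add — endpoints in different components.
F—G (12): skip — F and G already connected.
D—E (14): add — endpoints in different components.
A—B (15): add — endpoints in different components.
Every non-tree edge has weight strictly greater than the heaviest edge on the tree path between its endpoints, so the MST is unique.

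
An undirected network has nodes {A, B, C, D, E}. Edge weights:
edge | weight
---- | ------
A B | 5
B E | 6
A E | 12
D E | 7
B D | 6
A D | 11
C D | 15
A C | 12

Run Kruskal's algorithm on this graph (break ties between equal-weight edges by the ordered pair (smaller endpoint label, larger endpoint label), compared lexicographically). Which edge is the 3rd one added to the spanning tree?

Kruskal: consider edges lightest-first.
A B (5): add — endpoints in different components.
B D (6): add — endpoints in different components.
B E (6): add — endpoints in different components.
D E (7): skip — D and E already connected.
A D (11): skip — A and D already connected.
A C (12): add — endpoints in different components.
The 3rd edge added is B E.

B-E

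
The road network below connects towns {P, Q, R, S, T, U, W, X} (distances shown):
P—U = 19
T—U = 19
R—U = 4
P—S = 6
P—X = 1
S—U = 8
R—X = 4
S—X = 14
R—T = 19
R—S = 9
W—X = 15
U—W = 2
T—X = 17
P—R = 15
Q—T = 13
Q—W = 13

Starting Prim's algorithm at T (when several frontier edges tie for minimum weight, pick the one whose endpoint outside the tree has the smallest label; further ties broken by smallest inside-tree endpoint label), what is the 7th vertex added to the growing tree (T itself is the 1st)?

Prim's algorithm from T:
Step 1: cheapest edge leaving the tree is Q—T (13); add Q.
Step 2: cheapest edge leaving the tree is Q—W (13); add W.
Step 3: cheapest edge leaving the tree is U—W (2); add U.
Step 4: cheapest edge leaving the tree is R—U (4); add R.
Step 5: cheapest edge leaving the tree is R—X (4); add X.
Step 6: cheapest edge leaving the tree is P—X (1); add P.
Step 7: cheapest edge leaving the tree is P—S (6); add S.
Vertex order: T, Q, W, U, R, X, P, S. The 7th vertex is P.

P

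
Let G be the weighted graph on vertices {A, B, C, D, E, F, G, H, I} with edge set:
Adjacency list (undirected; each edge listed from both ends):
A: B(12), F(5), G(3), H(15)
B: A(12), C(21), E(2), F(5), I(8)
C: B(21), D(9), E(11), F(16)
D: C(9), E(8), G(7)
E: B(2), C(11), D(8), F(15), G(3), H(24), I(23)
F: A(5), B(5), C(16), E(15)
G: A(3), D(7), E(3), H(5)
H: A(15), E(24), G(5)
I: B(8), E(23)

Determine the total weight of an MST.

42

Prim, starting at H.
Step 1: cheapest edge leaving the tree is G–H (5); add G.
Step 2: cheapest edge leaving the tree is A–G (3); add A.
Step 3: cheapest edge leaving the tree is E–G (3); add E.
Step 4: cheapest edge leaving the tree is B–E (2); add B.
Step 5: cheapest edge leaving the tree is A–F (5); add F.
Step 6: cheapest edge leaving the tree is D–G (7); add D.
Step 7: cheapest edge leaving the tree is B–I (8); add I.
Step 8: cheapest edge leaving the tree is C–D (9); add C.
MST edges: G–H, A–G, E–G, B–E, A–F, D–G, B–I, C–D; total weight 5+3+3+2+5+7+8+9 = 42.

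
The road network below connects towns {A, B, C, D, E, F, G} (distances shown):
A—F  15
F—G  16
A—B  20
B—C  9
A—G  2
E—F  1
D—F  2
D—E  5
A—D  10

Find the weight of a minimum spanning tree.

44

Prim's algorithm from F:
Step 1: frontier [E—F 1, D—F 2, A—F 15, F—G 16] → take E—F (1); add E.
Step 2: frontier [D—E 5, D—F 2, A—F 15, F—G 16] → take D—F (2); add D.
Step 3: frontier [A—D 10, A—F 15, F—G 16] → take A—D (10); add A.
Step 4: frontier [A—G 2, A—B 20, F—G 16] → take A—G (2); add G.
Step 5: frontier [A—B 20] → take A—B (20); add B.
Step 6: frontier [B—C 9] → take B—C (9); add C.
MST edges: E—F, D—F, A—D, A—G, A—B, B—C; total weight 1+2+10+2+20+9 = 44.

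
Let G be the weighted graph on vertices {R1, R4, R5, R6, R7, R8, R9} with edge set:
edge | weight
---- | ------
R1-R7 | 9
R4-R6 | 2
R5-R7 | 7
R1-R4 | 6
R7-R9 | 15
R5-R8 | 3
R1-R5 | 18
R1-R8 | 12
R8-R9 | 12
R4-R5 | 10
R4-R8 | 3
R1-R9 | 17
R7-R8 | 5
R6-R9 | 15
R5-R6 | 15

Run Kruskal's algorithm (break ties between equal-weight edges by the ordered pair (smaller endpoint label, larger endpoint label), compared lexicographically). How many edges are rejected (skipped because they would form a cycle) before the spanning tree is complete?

Kruskal's algorithm — process edges by increasing weight (ties by edge label):
R4-R6 (2): add — endpoints in different components.
R4-R8 (3): add — endpoints in different components.
R5-R8 (3): add — endpoints in different components.
R7-R8 (5): add — endpoints in different components.
R1-R4 (6): add — endpoints in different components.
R5-R7 (7): skip — R7 and R5 already connected.
R1-R7 (9): skip — R7 and R1 already connected.
R4-R5 (10): skip — R4 and R5 already connected.
R1-R8 (12): skip — R8 and R1 already connected.
R8-R9 (12): add — endpoints in different components.
Edges rejected before the tree was complete: 4.

4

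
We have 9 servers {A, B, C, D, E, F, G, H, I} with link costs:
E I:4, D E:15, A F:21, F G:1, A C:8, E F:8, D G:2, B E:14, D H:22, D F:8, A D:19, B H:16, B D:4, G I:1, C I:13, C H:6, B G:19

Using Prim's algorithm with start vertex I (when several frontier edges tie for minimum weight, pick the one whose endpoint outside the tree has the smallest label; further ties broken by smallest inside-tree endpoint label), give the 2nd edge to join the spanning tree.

F-G

Grow the tree from I using Prim:
Step 1: cheapest edge leaving the tree is G I (1); add G.
Step 2: cheapest edge leaving the tree is F G (1); add F.
Step 3: cheapest edge leaving the tree is D G (2); add D.
Step 4: cheapest edge leaving the tree is B D (4); add B.
Step 5: cheapest edge leaving the tree is E I (4); add E.
Step 6: cheapest edge leaving the tree is C I (13); add C.
Step 7: cheapest edge leaving the tree is C H (6); add H.
Step 8: cheapest edge leaving the tree is A C (8); add A.
The 2nd edge added is F G.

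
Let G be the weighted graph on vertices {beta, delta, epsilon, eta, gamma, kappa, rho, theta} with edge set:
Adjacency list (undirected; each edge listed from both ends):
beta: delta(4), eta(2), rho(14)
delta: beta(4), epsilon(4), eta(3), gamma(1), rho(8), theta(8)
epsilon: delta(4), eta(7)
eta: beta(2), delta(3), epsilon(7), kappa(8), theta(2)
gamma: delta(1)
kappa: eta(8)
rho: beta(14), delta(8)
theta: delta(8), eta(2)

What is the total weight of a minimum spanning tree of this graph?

28

Kruskal's algorithm — process edges by increasing weight (ties by edge label):
delta–gamma (1): add — endpoints in different components.
beta–eta (2): add — endpoints in different components.
eta–theta (2): add — endpoints in different components.
delta–eta (3): add — endpoints in different components.
beta–delta (4): skip — beta and delta already connected.
delta–epsilon (4): add — endpoints in different components.
epsilon–eta (7): skip — epsilon and eta already connected.
delta–rho (8): add — endpoints in different components.
delta–theta (8): skip — theta and delta already connected.
eta–kappa (8): add — endpoints in different components.
MST edges: delta–gamma, beta–eta, eta–theta, delta–eta, delta–epsilon, delta–rho, eta–kappa; total weight 1+2+2+3+4+8+8 = 28.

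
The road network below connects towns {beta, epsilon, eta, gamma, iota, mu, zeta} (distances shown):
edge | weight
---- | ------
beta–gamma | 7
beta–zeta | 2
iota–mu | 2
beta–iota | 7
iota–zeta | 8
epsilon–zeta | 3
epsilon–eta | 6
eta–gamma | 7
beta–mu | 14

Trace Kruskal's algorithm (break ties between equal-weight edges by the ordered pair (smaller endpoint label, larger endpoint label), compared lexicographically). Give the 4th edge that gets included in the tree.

epsilon-eta

Kruskal's algorithm — process edges by increasing weight (ties by edge label):
beta–zeta (2): add. Components now {eta} {epsilon} {gamma} {beta,zeta} {mu} {iota}
iota–mu (2): add. Components now {eta} {epsilon} {gamma} {beta,zeta} {iota,mu}
epsilon–zeta (3): add. Components now {eta} {beta,epsilon,zeta} {gamma} {iota,mu}
epsilon–eta (6): add. Components now {beta,epsilon,eta,zeta} {gamma} {iota,mu}
beta–gamma (7): add. Components now {beta,epsilon,eta,gamma,zeta} {iota,mu}
beta–iota (7): add. Components now {beta,epsilon,eta,gamma,iota,mu,zeta}
The 4th edge added is epsilon–eta.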